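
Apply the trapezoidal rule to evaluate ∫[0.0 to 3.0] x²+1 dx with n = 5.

f(x) = x²+1
a = 0.0, b = 3.0, n = 5
h = (b - a)/n = 0.600000

Trapezoidal rule: (h/2)[f(x₀) + 2f(x₁) + 2f(x₂) + ... + f(xₙ)]

x_0 = 0.0000, f(x_0) = 1.000000, coefficient = 1
x_1 = 0.6000, f(x_1) = 1.360000, coefficient = 2
x_2 = 1.2000, f(x_2) = 2.440000, coefficient = 2
x_3 = 1.8000, f(x_3) = 4.240000, coefficient = 2
x_4 = 2.4000, f(x_4) = 6.760000, coefficient = 2
x_5 = 3.0000, f(x_5) = 10.000000, coefficient = 1

I ≈ (0.600000/2) × 40.600000 = 12.180000
Exact value: 12.000000
Error: 0.180000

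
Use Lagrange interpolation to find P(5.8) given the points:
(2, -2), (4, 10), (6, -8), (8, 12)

Lagrange interpolation formula:
P(x) = Σ yᵢ × Lᵢ(x)
where Lᵢ(x) = Π_{j≠i} (x - xⱼ)/(xᵢ - xⱼ)

L_0(5.8) = (5.8 - 4)/(2 - 4) × (5.8 - 6)/(2 - 6) × (5.8 - 8)/(2 - 8) = -0.016500
L_1(5.8) = (5.8 - 2)/(4 - 2) × (5.8 - 6)/(4 - 6) × (5.8 - 8)/(4 - 8) = 0.104500
L_2(5.8) = (5.8 - 2)/(6 - 2) × (5.8 - 4)/(6 - 4) × (5.8 - 8)/(6 - 8) = 0.940500
L_3(5.8) = (5.8 - 2)/(8 - 2) × (5.8 - 4)/(8 - 4) × (5.8 - 6)/(8 - 6) = -0.028500

P(5.8) = (-2)×L_0(5.8) + 10×L_1(5.8) + (-8)×L_2(5.8) + 12×L_3(5.8)
P(5.8) = -6.788000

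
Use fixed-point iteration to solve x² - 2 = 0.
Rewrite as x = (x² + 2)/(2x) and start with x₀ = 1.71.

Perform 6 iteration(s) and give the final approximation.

Equation: x² - 2 = 0
Fixed-point form: x = (x² + 2)/(2x)
x₀ = 1.71

x_1 = g(1.710000) = 1.439795
x_2 = g(1.439795) = 1.414441
x_3 = g(1.414441) = 1.414214
x_4 = g(1.414214) = 1.414214
x_5 = g(1.414214) = 1.414214
x_6 = g(1.414214) = 1.414214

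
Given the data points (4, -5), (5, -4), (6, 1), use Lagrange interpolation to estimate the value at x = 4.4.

Lagrange interpolation formula:
P(x) = Σ yᵢ × Lᵢ(x)
where Lᵢ(x) = Π_{j≠i} (x - xⱼ)/(xᵢ - xⱼ)

L_0(4.4) = (4.4 - 5)/(4 - 5) × (4.4 - 6)/(4 - 6) = 0.480000
L_1(4.4) = (4.4 - 4)/(5 - 4) × (4.4 - 6)/(5 - 6) = 0.640000
L_2(4.4) = (4.4 - 4)/(6 - 4) × (4.4 - 5)/(6 - 5) = -0.120000

P(4.4) = (-5)×L_0(4.4) + (-4)×L_1(4.4) + 1×L_2(4.4)
P(4.4) = -5.080000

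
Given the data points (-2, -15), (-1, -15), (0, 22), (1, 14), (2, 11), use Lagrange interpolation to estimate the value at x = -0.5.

Lagrange interpolation formula:
P(x) = Σ yᵢ × Lᵢ(x)
where Lᵢ(x) = Π_{j≠i} (x - xⱼ)/(xᵢ - xⱼ)

L_0(-0.5) = (-0.5 - (-1))/(-2 - (-1)) × (-0.5 - 0)/(-2 - 0) × (-0.5 - 1)/(-2 - 1) × (-0.5 - 2)/(-2 - 2) = -0.039062
L_1(-0.5) = (-0.5 - (-2))/(-1 - (-2)) × (-0.5 - 0)/(-1 - 0) × (-0.5 - 1)/(-1 - 1) × (-0.5 - 2)/(-1 - 2) = 0.468750
L_2(-0.5) = (-0.5 - (-2))/(0 - (-2)) × (-0.5 - (-1))/(0 - (-1)) × (-0.5 - 1)/(0 - 1) × (-0.5 - 2)/(0 - 2) = 0.703125
L_3(-0.5) = (-0.5 - (-2))/(1 - (-2)) × (-0.5 - (-1))/(1 - (-1)) × (-0.5 - 0)/(1 - 0) × (-0.5 - 2)/(1 - 2) = -0.156250
L_4(-0.5) = (-0.5 - (-2))/(2 - (-2)) × (-0.5 - (-1))/(2 - (-1)) × (-0.5 - 0)/(2 - 0) × (-0.5 - 1)/(2 - 1) = 0.023438

P(-0.5) = (-15)×L_0(-0.5) + (-15)×L_1(-0.5) + 22×L_2(-0.5) + 14×L_3(-0.5) + 11×L_4(-0.5)
P(-0.5) = 7.093750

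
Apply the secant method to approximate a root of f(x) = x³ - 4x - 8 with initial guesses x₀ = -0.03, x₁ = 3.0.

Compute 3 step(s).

f(x) = x³ - 4x - 8
x₀ = -0.03, x₁ = 3.0

Secant formula: x_{n+1} = x_n - f(x_n)(x_n - x_{n-1})/(f(x_n) - f(x_{n-1}))

Iteration 1:
  f(-0.030000) = -7.880027
  f(3.000000) = 7.000000
  x_2 = 3.000000 - 7.000000×(3.000000 - (-0.030000))/(7.000000 - (-7.880027))
       = 1.574599
Iteration 2:
  f(3.000000) = 7.000000
  f(1.574599) = -10.394394
  x_3 = 1.574599 - (-10.394394)×(1.574599 - 3.000000)/(-10.394394 - 7.000000)
       = 2.426378
Iteration 3:
  f(1.574599) = -10.394394
  f(2.426378) = -3.420670
  x_4 = 2.426378 - (-3.420670)×(2.426378 - 1.574599)/(-3.420670 - (-10.394394))
       = 2.844183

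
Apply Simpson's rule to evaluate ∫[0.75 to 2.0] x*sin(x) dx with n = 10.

f(x) = x*sin(x)
a = 0.75, b = 2.0, n = 10
h = (b - a)/n = 0.125000

Simpson's rule: (h/3)[f(x₀) + 4f(x₁) + 2f(x₂) + ... + f(xₙ)]

x_0 = 0.7500, f(x_0) = 0.511229, coefficient = 1
x_1 = 0.8750, f(x_1) = 0.671601, coefficient = 4
x_2 = 1.0000, f(x_2) = 0.841471, coefficient = 2
x_3 = 1.1250, f(x_3) = 1.015051, coefficient = 4
x_4 = 1.2500, f(x_4) = 1.186231, coefficient = 2
x_5 = 1.3750, f(x_5) = 1.348728, coefficient = 4
x_6 = 1.5000, f(x_6) = 1.496242, coefficient = 2
x_7 = 1.6250, f(x_7) = 1.622613, coefficient = 4
x_8 = 1.7500, f(x_8) = 1.721975, coefficient = 2
x_9 = 1.8750, f(x_9) = 1.788911, coefficient = 4
x_10 = 2.0000, f(x_10) = 1.818595, coefficient = 1

I ≈ (0.125000/3) × 38.609279 = 1.608720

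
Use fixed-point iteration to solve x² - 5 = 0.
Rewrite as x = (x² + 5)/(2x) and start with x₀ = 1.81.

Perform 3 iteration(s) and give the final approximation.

Equation: x² - 5 = 0
Fixed-point form: x = (x² + 5)/(2x)
x₀ = 1.81

x_1 = g(1.810000) = 2.286215
x_2 = g(2.286215) = 2.236618
x_3 = g(2.236618) = 2.236068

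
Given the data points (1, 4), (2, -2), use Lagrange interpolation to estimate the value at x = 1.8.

Lagrange interpolation formula:
P(x) = Σ yᵢ × Lᵢ(x)
where Lᵢ(x) = Π_{j≠i} (x - xⱼ)/(xᵢ - xⱼ)

L_0(1.8) = (1.8 - 2)/(1 - 2) = 0.200000
L_1(1.8) = (1.8 - 1)/(2 - 1) = 0.800000

P(1.8) = 4×L_0(1.8) + (-2)×L_1(1.8)
P(1.8) = -0.800000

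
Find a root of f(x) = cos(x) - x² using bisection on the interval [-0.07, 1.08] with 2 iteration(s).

f(x) = cos(x) - x²
Initial interval: [-0.07, 1.08]

Iteration 1:
  c_1 = (-0.070000 + 1.080000)/2 = 0.505000
  f(c_1) = f(0.505000) = 0.620149
  f(a) × f(c) ≥ 0, new interval: [0.505000, 1.080000]
Iteration 2:
  c_2 = (0.505000 + 1.080000)/2 = 0.792500
  f(c_2) = f(0.792500) = 0.074011
  f(a) × f(c) ≥ 0, new interval: [0.792500, 1.080000]

After 2 iteration(s), the approximation is c_2 = 0.792500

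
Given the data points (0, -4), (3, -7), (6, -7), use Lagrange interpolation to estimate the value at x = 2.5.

Lagrange interpolation formula:
P(x) = Σ yᵢ × Lᵢ(x)
where Lᵢ(x) = Π_{j≠i} (x - xⱼ)/(xᵢ - xⱼ)

L_0(2.5) = (2.5 - 3)/(0 - 3) × (2.5 - 6)/(0 - 6) = 0.097222
L_1(2.5) = (2.5 - 0)/(3 - 0) × (2.5 - 6)/(3 - 6) = 0.972222
L_2(2.5) = (2.5 - 0)/(6 - 0) × (2.5 - 3)/(6 - 3) = -0.069444

P(2.5) = (-4)×L_0(2.5) + (-7)×L_1(2.5) + (-7)×L_2(2.5)
P(2.5) = -6.708333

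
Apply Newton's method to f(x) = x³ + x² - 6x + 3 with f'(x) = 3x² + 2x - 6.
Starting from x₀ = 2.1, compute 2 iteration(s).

f(x) = x³ + x² - 6x + 3
f'(x) = 3x² + 2x - 6
x₀ = 2.1

Newton-Raphson formula: x_{n+1} = x_n - f(x_n)/f'(x_n)

Iteration 1:
  f(2.100000) = 4.071000
  f'(2.100000) = 11.430000
  x_1 = 2.100000 - 4.071000/11.430000 = 1.743832
Iteration 2:
  f(1.743832) = 0.880864
  f'(1.743832) = 6.610514
  x_2 = 1.743832 - 0.880864/6.610514 = 1.610580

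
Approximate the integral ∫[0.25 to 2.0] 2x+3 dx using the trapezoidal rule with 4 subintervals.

f(x) = 2x+3
a = 0.25, b = 2.0, n = 4
h = (b - a)/n = 0.437500

Trapezoidal rule: (h/2)[f(x₀) + 2f(x₁) + 2f(x₂) + ... + f(xₙ)]

x_0 = 0.2500, f(x_0) = 3.500000, coefficient = 1
x_1 = 0.6875, f(x_1) = 4.375000, coefficient = 2
x_2 = 1.1250, f(x_2) = 5.250000, coefficient = 2
x_3 = 1.5625, f(x_3) = 6.125000, coefficient = 2
x_4 = 2.0000, f(x_4) = 7.000000, coefficient = 1

I ≈ (0.437500/2) × 42.000000 = 9.187500
Exact value: 9.187500
Error: 0.000000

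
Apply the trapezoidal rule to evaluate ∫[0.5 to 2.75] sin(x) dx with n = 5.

f(x) = sin(x)
a = 0.5, b = 2.75, n = 5
h = (b - a)/n = 0.450000

Trapezoidal rule: (h/2)[f(x₀) + 2f(x₁) + 2f(x₂) + ... + f(xₙ)]

x_0 = 0.5000, f(x_0) = 0.479426, coefficient = 1
x_1 = 0.9500, f(x_1) = 0.813416, coefficient = 2
x_2 = 1.4000, f(x_2) = 0.985450, coefficient = 2
x_3 = 1.8500, f(x_3) = 0.961275, coefficient = 2
x_4 = 2.3000, f(x_4) = 0.745705, coefficient = 2
x_5 = 2.7500, f(x_5) = 0.381661, coefficient = 1

I ≈ (0.450000/2) × 7.872778 = 1.771375
Exact value: 1.801885
Error: 0.030510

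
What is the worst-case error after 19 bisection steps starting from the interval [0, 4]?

Bisection error bound: |error| ≤ (b-a)/2^n
|error| ≤ (4 - 0)/2^19 = 4/2^19
|error| ≤ 0.0000076294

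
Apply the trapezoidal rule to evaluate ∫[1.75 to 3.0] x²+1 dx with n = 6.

f(x) = x²+1
a = 1.75, b = 3.0, n = 6
h = (b - a)/n = 0.208333

Trapezoidal rule: (h/2)[f(x₀) + 2f(x₁) + 2f(x₂) + ... + f(xₙ)]

x_0 = 1.7500, f(x_0) = 4.062500, coefficient = 1
x_1 = 1.9583, f(x_1) = 4.835069, coefficient = 2
x_2 = 2.1667, f(x_2) = 5.694444, coefficient = 2
x_3 = 2.3750, f(x_3) = 6.640625, coefficient = 2
x_4 = 2.5833, f(x_4) = 7.673611, coefficient = 2
x_5 = 2.7917, f(x_5) = 8.793403, coefficient = 2
x_6 = 3.0000, f(x_6) = 10.000000, coefficient = 1

I ≈ (0.208333/2) × 81.336806 = 8.472584
Exact value: 8.463542
Error: 0.009042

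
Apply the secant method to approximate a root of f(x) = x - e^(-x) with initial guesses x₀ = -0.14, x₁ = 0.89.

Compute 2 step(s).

f(x) = x - e^(-x)
x₀ = -0.14, x₁ = 0.89

Secant formula: x_{n+1} = x_n - f(x_n)(x_n - x_{n-1})/(f(x_n) - f(x_{n-1}))

Iteration 1:
  f(-0.140000) = -1.290274
  f(0.890000) = 0.479344
  x_2 = 0.890000 - 0.479344×(0.890000 - (-0.140000))/(0.479344 - (-1.290274))
       = 0.610999
Iteration 2:
  f(0.890000) = 0.479344
  f(0.610999) = 0.068191
  x_3 = 0.610999 - 0.068191×(0.610999 - 0.890000)/(0.068191 - 0.479344)
       = 0.564726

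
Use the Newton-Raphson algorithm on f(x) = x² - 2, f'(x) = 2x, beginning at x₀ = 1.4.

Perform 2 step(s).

f(x) = x² - 2
f'(x) = 2x
x₀ = 1.4

Newton-Raphson formula: x_{n+1} = x_n - f(x_n)/f'(x_n)

Iteration 1:
  f(1.400000) = -0.040000
  f'(1.400000) = 2.800000
  x_1 = 1.400000 - (-0.040000)/2.800000 = 1.414286
Iteration 2:
  f(1.414286) = 0.000204
  f'(1.414286) = 2.828571
  x_2 = 1.414286 - 0.000204/2.828571 = 1.414214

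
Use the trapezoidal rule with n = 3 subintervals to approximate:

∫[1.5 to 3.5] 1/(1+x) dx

f(x) = 1/(1+x)
a = 1.5, b = 3.5, n = 3
h = (b - a)/n = 0.666667

Trapezoidal rule: (h/2)[f(x₀) + 2f(x₁) + 2f(x₂) + ... + f(xₙ)]

x_0 = 1.5000, f(x_0) = 0.400000, coefficient = 1
x_1 = 2.1667, f(x_1) = 0.315789, coefficient = 2
x_2 = 2.8333, f(x_2) = 0.260870, coefficient = 2
x_3 = 3.5000, f(x_3) = 0.222222, coefficient = 1

I ≈ (0.666667/2) × 1.775540 = 0.591847
Exact value: 0.587787
Error: 0.004060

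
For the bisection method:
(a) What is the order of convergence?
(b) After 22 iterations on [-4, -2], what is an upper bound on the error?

(a) Bisection has linear (order 1) convergence; the error is halved each step.

(b) Error bound = (b-a)/2^n = (-2 - (-4))/2^{22}
    = 2/2^{22}

(a) 1 (linear); (b) error ≤ 4.77e-07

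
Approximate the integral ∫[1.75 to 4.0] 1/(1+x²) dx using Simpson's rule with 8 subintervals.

f(x) = 1/(1+x²)
a = 1.75, b = 4.0, n = 8
h = (b - a)/n = 0.281250

Simpson's rule: (h/3)[f(x₀) + 4f(x₁) + 2f(x₂) + ... + f(xₙ)]

x_0 = 1.7500, f(x_0) = 0.246154, coefficient = 1
x_1 = 2.0312, f(x_1) = 0.195085, coefficient = 4
x_2 = 2.3125, f(x_2) = 0.157538, coefficient = 2
x_3 = 2.5938, f(x_3) = 0.129407, coefficient = 4
x_4 = 2.8750, f(x_4) = 0.107926, coefficient = 2
x_5 = 3.1562, f(x_5) = 0.091225, coefficient = 4
x_6 = 3.4375, f(x_6) = 0.078025, coefficient = 2
x_7 = 3.7188, f(x_7) = 0.067435, coefficient = 4
x_8 = 4.0000, f(x_8) = 0.058824, coefficient = 1

I ≈ (0.281250/3) × 2.924564 = 0.274178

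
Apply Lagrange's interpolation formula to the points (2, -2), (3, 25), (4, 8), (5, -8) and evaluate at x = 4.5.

Lagrange interpolation formula:
P(x) = Σ yᵢ × Lᵢ(x)
where Lᵢ(x) = Π_{j≠i} (x - xⱼ)/(xᵢ - xⱼ)

L_0(4.5) = (4.5 - 3)/(2 - 3) × (4.5 - 4)/(2 - 4) × (4.5 - 5)/(2 - 5) = 0.062500
L_1(4.5) = (4.5 - 2)/(3 - 2) × (4.5 - 4)/(3 - 4) × (4.5 - 5)/(3 - 5) = -0.312500
L_2(4.5) = (4.5 - 2)/(4 - 2) × (4.5 - 3)/(4 - 3) × (4.5 - 5)/(4 - 5) = 0.937500
L_3(4.5) = (4.5 - 2)/(5 - 2) × (4.5 - 3)/(5 - 3) × (4.5 - 4)/(5 - 4) = 0.312500

P(4.5) = (-2)×L_0(4.5) + 25×L_1(4.5) + 8×L_2(4.5) + (-8)×L_3(4.5)
P(4.5) = -2.937500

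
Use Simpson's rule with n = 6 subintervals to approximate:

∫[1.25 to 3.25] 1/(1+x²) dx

f(x) = 1/(1+x²)
a = 1.25, b = 3.25, n = 6
h = (b - a)/n = 0.333333

Simpson's rule: (h/3)[f(x₀) + 4f(x₁) + 2f(x₂) + ... + f(xₙ)]

x_0 = 1.2500, f(x_0) = 0.390244, coefficient = 1
x_1 = 1.5833, f(x_1) = 0.285149, coefficient = 4
x_2 = 1.9167, f(x_2) = 0.213967, coefficient = 2
x_3 = 2.2500, f(x_3) = 0.164948, coefficient = 4
x_4 = 2.5833, f(x_4) = 0.130317, coefficient = 2
x_5 = 2.9167, f(x_5) = 0.105186, coefficient = 4
x_6 = 3.2500, f(x_6) = 0.086486, coefficient = 1

I ≈ (0.333333/3) × 3.386431 = 0.376270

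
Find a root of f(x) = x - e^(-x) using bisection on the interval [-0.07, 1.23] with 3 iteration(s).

f(x) = x - e^(-x)
Initial interval: [-0.07, 1.23]

Iteration 1:
  c_1 = (-0.070000 + 1.230000)/2 = 0.580000
  f(c_1) = f(0.580000) = 0.020102
  f(a) × f(c) < 0, new interval: [-0.070000, 0.580000]
Iteration 2:
  c_2 = (-0.070000 + 0.580000)/2 = 0.255000
  f(c_2) = f(0.255000) = -0.519916
  f(a) × f(c) ≥ 0, new interval: [0.255000, 0.580000]
Iteration 3:
  c_3 = (0.255000 + 0.580000)/2 = 0.417500
  f(c_3) = f(0.417500) = -0.241191
  f(a) × f(c) ≥ 0, new interval: [0.417500, 0.580000]

After 3 iteration(s), the approximation is c_3 = 0.417500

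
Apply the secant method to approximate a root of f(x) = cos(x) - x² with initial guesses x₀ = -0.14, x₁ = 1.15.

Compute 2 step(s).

f(x) = cos(x) - x²
x₀ = -0.14, x₁ = 1.15

Secant formula: x_{n+1} = x_n - f(x_n)(x_n - x_{n-1})/(f(x_n) - f(x_{n-1}))

Iteration 1:
  f(-0.140000) = 0.970616
  f(1.150000) = -0.914013
  x_2 = 1.150000 - (-0.914013)×(1.150000 - (-0.140000))/(-0.914013 - 0.970616)
       = 0.524372
Iteration 2:
  f(1.150000) = -0.914013
  f(0.524372) = 0.590672
  x_3 = 0.524372 - 0.590672×(0.524372 - 1.150000)/(0.590672 - (-0.914013))
       = 0.769966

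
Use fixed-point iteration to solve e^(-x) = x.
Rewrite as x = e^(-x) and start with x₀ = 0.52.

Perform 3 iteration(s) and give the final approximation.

Equation: e^(-x) = x
Fixed-point form: x = e^(-x)
x₀ = 0.52

x_1 = g(0.520000) = 0.594521
x_2 = g(0.594521) = 0.551827
x_3 = g(0.551827) = 0.575897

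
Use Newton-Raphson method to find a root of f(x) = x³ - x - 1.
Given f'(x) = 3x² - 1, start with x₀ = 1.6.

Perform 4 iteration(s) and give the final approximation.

f(x) = x³ - x - 1
f'(x) = 3x² - 1
x₀ = 1.6

Newton-Raphson formula: x_{n+1} = x_n - f(x_n)/f'(x_n)

Iteration 1:
  f(1.600000) = 1.496000
  f'(1.600000) = 6.680000
  x_1 = 1.600000 - 1.496000/6.680000 = 1.376048
Iteration 2:
  f(1.376048) = 0.229510
  f'(1.376048) = 4.680524
  x_2 = 1.376048 - 0.229510/4.680524 = 1.327013
Iteration 3:
  f(1.327013) = 0.009808
  f'(1.327013) = 4.282890
  x_3 = 1.327013 - 0.009808/4.282890 = 1.324723
Iteration 4:
  f(1.324723) = 0.000021
  f'(1.324723) = 4.264672
  x_4 = 1.324723 - 0.000021/4.264672 = 1.324718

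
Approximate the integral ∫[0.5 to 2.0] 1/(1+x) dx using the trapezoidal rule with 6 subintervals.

f(x) = 1/(1+x)
a = 0.5, b = 2.0, n = 6
h = (b - a)/n = 0.250000

Trapezoidal rule: (h/2)[f(x₀) + 2f(x₁) + 2f(x₂) + ... + f(xₙ)]

x_0 = 0.5000, f(x_0) = 0.666667, coefficient = 1
x_1 = 0.7500, f(x_1) = 0.571429, coefficient = 2
x_2 = 1.0000, f(x_2) = 0.500000, coefficient = 2
x_3 = 1.2500, f(x_3) = 0.444444, coefficient = 2
x_4 = 1.5000, f(x_4) = 0.400000, coefficient = 2
x_5 = 1.7500, f(x_5) = 0.363636, coefficient = 2
x_6 = 2.0000, f(x_6) = 0.333333, coefficient = 1

I ≈ (0.250000/2) × 5.559019 = 0.694877
Exact value: 0.693147
Error: 0.001730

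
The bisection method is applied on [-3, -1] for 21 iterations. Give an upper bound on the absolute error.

Bisection error bound: |error| ≤ (b-a)/2^n
|error| ≤ (-1 - (-3))/2^21 = 2/2^21
|error| ≤ 0.0000009537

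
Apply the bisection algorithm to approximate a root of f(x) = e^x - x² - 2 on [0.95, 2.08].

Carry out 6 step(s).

f(x) = e^x - x² - 2
Initial interval: [0.95, 2.08]

Iteration 1:
  c_1 = (0.950000 + 2.080000)/2 = 1.515000
  f(c_1) = f(1.515000) = 0.254196
  f(a) × f(c) < 0, new interval: [0.950000, 1.515000]
Iteration 2:
  c_2 = (0.950000 + 1.515000)/2 = 1.232500
  f(c_2) = f(1.232500) = -0.089263
  f(a) × f(c) ≥ 0, new interval: [1.232500, 1.515000]
Iteration 3:
  c_3 = (1.232500 + 1.515000)/2 = 1.373750
  f(c_3) = f(1.373750) = 0.062947
  f(a) × f(c) < 0, new interval: [1.232500, 1.373750]
Iteration 4:
  c_4 = (1.232500 + 1.373750)/2 = 1.303125
  f(c_4) = f(1.303125) = -0.017354
  f(a) × f(c) ≥ 0, new interval: [1.303125, 1.373750]
Iteration 5:
  c_5 = (1.303125 + 1.373750)/2 = 1.338437
  f(c_5) = f(1.338437) = 0.021666
  f(a) × f(c) < 0, new interval: [1.303125, 1.338437]
Iteration 6:
  c_6 = (1.303125 + 1.338437)/2 = 1.320781
  f(c_6) = f(1.320781) = 0.001884
  f(a) × f(c) < 0, new interval: [1.303125, 1.320781]

After 6 iteration(s), the approximation is c_6 = 1.320781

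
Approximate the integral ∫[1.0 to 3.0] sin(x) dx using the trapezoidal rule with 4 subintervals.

f(x) = sin(x)
a = 1.0, b = 3.0, n = 4
h = (b - a)/n = 0.500000

Trapezoidal rule: (h/2)[f(x₀) + 2f(x₁) + 2f(x₂) + ... + f(xₙ)]

x_0 = 1.0000, f(x_0) = 0.841471, coefficient = 1
x_1 = 1.5000, f(x_1) = 0.997495, coefficient = 2
x_2 = 2.0000, f(x_2) = 0.909297, coefficient = 2
x_3 = 2.5000, f(x_3) = 0.598472, coefficient = 2
x_4 = 3.0000, f(x_4) = 0.141120, coefficient = 1

I ≈ (0.500000/2) × 5.993120 = 1.498280
Exact value: 1.530295
Error: 0.032015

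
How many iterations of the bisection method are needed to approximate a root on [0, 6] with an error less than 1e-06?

We need (b-a)/2^n ≤ 1e-06
(6 - 0)/2^n ≤ 1e-06
6/2^n ≤ 1e-06
2^n ≥ 6000000
n ≥ log₂(6000000) = 22.52
n ≥ 23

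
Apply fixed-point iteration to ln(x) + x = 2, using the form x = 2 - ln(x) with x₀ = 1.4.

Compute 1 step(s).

Equation: ln(x) + x = 2
Fixed-point form: x = 2 - ln(x)
x₀ = 1.4

x_1 = g(1.400000) = 1.663528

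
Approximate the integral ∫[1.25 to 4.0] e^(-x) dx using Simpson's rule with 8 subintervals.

f(x) = e^(-x)
a = 1.25, b = 4.0, n = 8
h = (b - a)/n = 0.343750

Simpson's rule: (h/3)[f(x₀) + 4f(x₁) + 2f(x₂) + ... + f(xₙ)]

x_0 = 1.2500, f(x_0) = 0.286505, coefficient = 1
x_1 = 1.5938, f(x_1) = 0.203162, coefficient = 4
x_2 = 1.9375, f(x_2) = 0.144064, coefficient = 2
x_3 = 2.2812, f(x_3) = 0.102156, coefficient = 4
x_4 = 2.6250, f(x_4) = 0.072440, coefficient = 2
x_5 = 2.9688, f(x_5) = 0.051367, coefficient = 4
x_6 = 3.3125, f(x_6) = 0.036425, coefficient = 2
x_7 = 3.6562, f(x_7) = 0.025829, coefficient = 4
x_8 = 4.0000, f(x_8) = 0.018316, coefficient = 1

I ≈ (0.343750/3) × 2.340739 = 0.268210
Exact value: 0.268189
Error: 0.000021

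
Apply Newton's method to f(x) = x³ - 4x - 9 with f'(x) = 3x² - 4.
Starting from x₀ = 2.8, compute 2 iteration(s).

f(x) = x³ - 4x - 9
f'(x) = 3x² - 4
x₀ = 2.8

Newton-Raphson formula: x_{n+1} = x_n - f(x_n)/f'(x_n)

Iteration 1:
  f(2.800000) = 1.752000
  f'(2.800000) = 19.520000
  x_1 = 2.800000 - 1.752000/19.520000 = 2.710246
Iteration 2:
  f(2.710246) = 0.066946
  f'(2.710246) = 18.036299
  x_2 = 2.710246 - 0.066946/18.036299 = 2.706534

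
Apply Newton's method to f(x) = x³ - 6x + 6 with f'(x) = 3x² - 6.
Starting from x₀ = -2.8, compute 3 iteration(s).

f(x) = x³ - 6x + 6
f'(x) = 3x² - 6
x₀ = -2.8

Newton-Raphson formula: x_{n+1} = x_n - f(x_n)/f'(x_n)

Iteration 1:
  f(-2.800000) = 0.848000
  f'(-2.800000) = 17.520000
  x_1 = -2.800000 - 0.848000/17.520000 = -2.848402
Iteration 2:
  f(-2.848402) = -0.019792
  f'(-2.848402) = 18.340179
  x_2 = -2.848402 - (-0.019792)/18.340179 = -2.847323
Iteration 3:
  f(-2.847323) = -0.000010
  f'(-2.847323) = 18.321739
  x_3 = -2.847323 - (-0.000010)/18.321739 = -2.847322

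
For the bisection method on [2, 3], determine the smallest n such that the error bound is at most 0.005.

We need (b-a)/2^n ≤ 0.005
(3 - 2)/2^n ≤ 0.005
1/2^n ≤ 0.005
2^n ≥ 200
n ≥ log₂(200) = 7.64
n ≥ 8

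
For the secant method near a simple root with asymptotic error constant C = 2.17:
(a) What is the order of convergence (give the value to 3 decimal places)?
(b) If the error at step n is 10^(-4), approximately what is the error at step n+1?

(a) Secant method has superlinear convergence with order φ = (1+√5)/2 ≈ 1.618.
    This means |e_{n+1}| ≈ C|e_n|^1.618.

(b) With |e_n| = 10^(-4) and C = 2.17:
    |e_{n+1}| ≈ 2.17 × (10^(-4))^1.618 = 2.17 × 10^(-6.47)

(a) ≈ 1.618 (golden ratio); (b) |e_{n+1}| ≈ 7.317e-07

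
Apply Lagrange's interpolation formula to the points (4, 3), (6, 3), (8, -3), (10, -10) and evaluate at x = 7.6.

Lagrange interpolation formula:
P(x) = Σ yᵢ × Lᵢ(x)
where Lᵢ(x) = Π_{j≠i} (x - xⱼ)/(xᵢ - xⱼ)

L_0(7.6) = (7.6 - 6)/(4 - 6) × (7.6 - 8)/(4 - 8) × (7.6 - 10)/(4 - 10) = -0.032000
L_1(7.6) = (7.6 - 4)/(6 - 4) × (7.6 - 8)/(6 - 8) × (7.6 - 10)/(6 - 10) = 0.216000
L_2(7.6) = (7.6 - 4)/(8 - 4) × (7.6 - 6)/(8 - 6) × (7.6 - 10)/(8 - 10) = 0.864000
L_3(7.6) = (7.6 - 4)/(10 - 4) × (7.6 - 6)/(10 - 6) × (7.6 - 8)/(10 - 8) = -0.048000

P(7.6) = 3×L_0(7.6) + 3×L_1(7.6) + (-3)×L_2(7.6) + (-10)×L_3(7.6)
P(7.6) = -1.560000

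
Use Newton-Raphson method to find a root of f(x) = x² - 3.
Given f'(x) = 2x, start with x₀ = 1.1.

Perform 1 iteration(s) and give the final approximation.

f(x) = x² - 3
f'(x) = 2x
x₀ = 1.1

Newton-Raphson formula: x_{n+1} = x_n - f(x_n)/f'(x_n)

Iteration 1:
  f(1.100000) = -1.790000
  f'(1.100000) = 2.200000
  x_1 = 1.100000 - (-1.790000)/2.200000 = 1.913636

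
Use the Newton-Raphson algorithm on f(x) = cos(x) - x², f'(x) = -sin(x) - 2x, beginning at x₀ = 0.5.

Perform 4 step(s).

f(x) = cos(x) - x²
f'(x) = -sin(x) - 2x
x₀ = 0.5

Newton-Raphson formula: x_{n+1} = x_n - f(x_n)/f'(x_n)

Iteration 1:
  f(0.500000) = 0.627583
  f'(0.500000) = -1.479426
  x_1 = 0.500000 - 0.627583/(-1.479426) = 0.924207
Iteration 2:
  f(0.924207) = -0.251691
  f'(0.924207) = -2.646557
  x_2 = 0.924207 - (-0.251691)/(-2.646557) = 0.829106
Iteration 3:
  f(0.829106) = -0.011881
  f'(0.829106) = -2.395539
  x_3 = 0.829106 - (-0.011881)/(-2.395539) = 0.824146
Iteration 4:
  f(0.824146) = -0.000033
  f'(0.824146) = -2.382260
  x_4 = 0.824146 - (-0.000033)/(-2.382260) = 0.824132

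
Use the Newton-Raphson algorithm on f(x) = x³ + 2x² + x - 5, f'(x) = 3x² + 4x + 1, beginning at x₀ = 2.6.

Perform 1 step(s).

f(x) = x³ + 2x² + x - 5
f'(x) = 3x² + 4x + 1
x₀ = 2.6

Newton-Raphson formula: x_{n+1} = x_n - f(x_n)/f'(x_n)

Iteration 1:
  f(2.600000) = 28.696000
  f'(2.600000) = 31.680000
  x_1 = 2.600000 - 28.696000/31.680000 = 1.694192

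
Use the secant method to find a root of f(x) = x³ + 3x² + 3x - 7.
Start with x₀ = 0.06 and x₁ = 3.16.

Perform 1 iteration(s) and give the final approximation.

f(x) = x³ + 3x² + 3x - 7
x₀ = 0.06, x₁ = 3.16

Secant formula: x_{n+1} = x_n - f(x_n)(x_n - x_{n-1})/(f(x_n) - f(x_{n-1}))

Iteration 1:
  f(0.060000) = -6.808984
  f(3.160000) = 63.991296
  x_2 = 3.160000 - 63.991296×(3.160000 - 0.060000)/(63.991296 - (-6.808984))
       = 0.358132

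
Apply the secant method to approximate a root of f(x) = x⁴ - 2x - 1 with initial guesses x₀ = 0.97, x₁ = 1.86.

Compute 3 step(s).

f(x) = x⁴ - 2x - 1
x₀ = 0.97, x₁ = 1.86

Secant formula: x_{n+1} = x_n - f(x_n)(x_n - x_{n-1})/(f(x_n) - f(x_{n-1}))

Iteration 1:
  f(0.970000) = -2.054707
  f(1.860000) = 7.248832
  x_2 = 1.860000 - 7.248832×(1.860000 - 0.970000)/(7.248832 - (-2.054707))
       = 1.166558
Iteration 2:
  f(1.860000) = 7.248832
  f(1.166558) = -1.481181
  x_3 = 1.166558 - (-1.481181)×(1.166558 - 1.860000)/(-1.481181 - 7.248832)
       = 1.284211
Iteration 3:
  f(1.166558) = -1.481181
  f(1.284211) = -0.848565
  x_4 = 1.284211 - (-0.848565)×(1.284211 - 1.166558)/(-0.848565 - (-1.481181))
       = 1.442027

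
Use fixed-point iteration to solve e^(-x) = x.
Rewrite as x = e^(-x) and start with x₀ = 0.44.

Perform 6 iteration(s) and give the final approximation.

Equation: e^(-x) = x
Fixed-point form: x = e^(-x)
x₀ = 0.44

x_1 = g(0.440000) = 0.644036
x_2 = g(0.644036) = 0.525168
x_3 = g(0.525168) = 0.591456
x_4 = g(0.591456) = 0.553521
x_5 = g(0.553521) = 0.574922
x_6 = g(0.574922) = 0.562749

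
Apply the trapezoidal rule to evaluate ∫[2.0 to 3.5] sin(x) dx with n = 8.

f(x) = sin(x)
a = 2.0, b = 3.5, n = 8
h = (b - a)/n = 0.187500

Trapezoidal rule: (h/2)[f(x₀) + 2f(x₁) + 2f(x₂) + ... + f(xₙ)]

x_0 = 2.0000, f(x_0) = 0.909297, coefficient = 1
x_1 = 2.1875, f(x_1) = 0.815789, coefficient = 2
x_2 = 2.3750, f(x_2) = 0.693685, coefficient = 2
x_3 = 2.5625, f(x_3) = 0.547265, coefficient = 2
x_4 = 2.7500, f(x_4) = 0.381661, coefficient = 2
x_5 = 2.9375, f(x_5) = 0.202679, coefficient = 2
x_6 = 3.1250, f(x_6) = 0.016592, coefficient = 2
x_7 = 3.3125, f(x_7) = -0.170077, coefficient = 2
x_8 = 3.5000, f(x_8) = -0.350783, coefficient = 1

I ≈ (0.187500/2) × 5.533703 = 0.518785
Exact value: 0.520310
Error: 0.001525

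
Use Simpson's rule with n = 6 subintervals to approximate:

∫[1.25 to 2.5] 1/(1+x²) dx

f(x) = 1/(1+x²)
a = 1.25, b = 2.5, n = 6
h = (b - a)/n = 0.208333

Simpson's rule: (h/3)[f(x₀) + 4f(x₁) + 2f(x₂) + ... + f(xₙ)]

x_0 = 1.2500, f(x_0) = 0.390244, coefficient = 1
x_1 = 1.4583, f(x_1) = 0.319822, coefficient = 4
x_2 = 1.6667, f(x_2) = 0.264706, coefficient = 2
x_3 = 1.8750, f(x_3) = 0.221453, coefficient = 4
x_4 = 2.0833, f(x_4) = 0.187256, coefficient = 2
x_5 = 2.2917, f(x_5) = 0.159956, coefficient = 4
x_6 = 2.5000, f(x_6) = 0.137931, coefficient = 1

I ≈ (0.208333/3) × 4.237024 = 0.294238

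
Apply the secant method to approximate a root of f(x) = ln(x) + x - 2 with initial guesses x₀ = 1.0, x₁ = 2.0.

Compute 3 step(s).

f(x) = ln(x) + x - 2
x₀ = 1.0, x₁ = 2.0

Secant formula: x_{n+1} = x_n - f(x_n)(x_n - x_{n-1})/(f(x_n) - f(x_{n-1}))

Iteration 1:
  f(1.000000) = -1.000000
  f(2.000000) = 0.693147
  x_2 = 2.000000 - 0.693147×(2.000000 - 1.000000)/(0.693147 - (-1.000000))
       = 1.590616
Iteration 2:
  f(2.000000) = 0.693147
  f(1.590616) = 0.054738
  x_3 = 1.590616 - 0.054738×(1.590616 - 2.000000)/(0.054738 - 0.693147)
       = 1.555515
Iteration 3:
  f(1.590616) = 0.054738
  f(1.555515) = -0.002678
  x_4 = 1.555515 - (-0.002678)×(1.555515 - 1.590616)/(-0.002678 - 0.054738)
       = 1.557152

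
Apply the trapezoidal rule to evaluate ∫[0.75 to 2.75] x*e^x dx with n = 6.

f(x) = x*e^x
a = 0.75, b = 2.75, n = 6
h = (b - a)/n = 0.333333

Trapezoidal rule: (h/2)[f(x₀) + 2f(x₁) + 2f(x₂) + ... + f(xₙ)]

x_0 = 0.7500, f(x_0) = 1.587750, coefficient = 1
x_1 = 1.0833, f(x_1) = 3.200721, coefficient = 2
x_2 = 1.4167, f(x_2) = 5.841417, coefficient = 2
x_3 = 1.7500, f(x_3) = 10.070555, coefficient = 2
x_4 = 2.0833, f(x_4) = 16.731656, coefficient = 2
x_5 = 2.4167, f(x_5) = 27.087053, coefficient = 2
x_6 = 2.7500, f(x_6) = 43.017238, coefficient = 1

I ≈ (0.333333/2) × 170.467790 = 28.411298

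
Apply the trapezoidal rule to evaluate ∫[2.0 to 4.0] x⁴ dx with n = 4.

f(x) = x⁴
a = 2.0, b = 4.0, n = 4
h = (b - a)/n = 0.500000

Trapezoidal rule: (h/2)[f(x₀) + 2f(x₁) + 2f(x₂) + ... + f(xₙ)]

x_0 = 2.0000, f(x_0) = 16.000000, coefficient = 1
x_1 = 2.5000, f(x_1) = 39.062500, coefficient = 2
x_2 = 3.0000, f(x_2) = 81.000000, coefficient = 2
x_3 = 3.5000, f(x_3) = 150.062500, coefficient = 2
x_4 = 4.0000, f(x_4) = 256.000000, coefficient = 1

I ≈ (0.500000/2) × 812.250000 = 203.062500
Exact value: 198.400000
Error: 4.662500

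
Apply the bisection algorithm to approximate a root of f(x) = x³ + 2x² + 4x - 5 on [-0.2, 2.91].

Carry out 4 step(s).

f(x) = x³ + 2x² + 4x - 5
Initial interval: [-0.2, 2.91]

Iteration 1:
  c_1 = (-0.200000 + 2.910000)/2 = 1.355000
  f(c_1) = f(1.355000) = 6.579864
  f(a) × f(c) < 0, new interval: [-0.200000, 1.355000]
Iteration 2:
  c_2 = (-0.200000 + 1.355000)/2 = 0.577500
  f(c_2) = f(0.577500) = -1.830388
  f(a) × f(c) ≥ 0, new interval: [0.577500, 1.355000]
Iteration 3:
  c_3 = (0.577500 + 1.355000)/2 = 0.966250
  f(c_3) = f(0.966250) = 1.634407
  f(a) × f(c) < 0, new interval: [0.577500, 0.966250]
Iteration 4:
  c_4 = (0.577500 + 0.966250)/2 = 0.771875
  f(c_4) = f(0.771875) = -0.261042
  f(a) × f(c) ≥ 0, new interval: [0.771875, 0.966250]

After 4 iteration(s), the approximation is c_4 = 0.771875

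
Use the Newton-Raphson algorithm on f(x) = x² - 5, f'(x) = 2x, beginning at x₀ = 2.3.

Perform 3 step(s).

f(x) = x² - 5
f'(x) = 2x
x₀ = 2.3

Newton-Raphson formula: x_{n+1} = x_n - f(x_n)/f'(x_n)

Iteration 1:
  f(2.300000) = 0.290000
  f'(2.300000) = 4.600000
  x_1 = 2.300000 - 0.290000/4.600000 = 2.236957
Iteration 2:
  f(2.236957) = 0.003974
  f'(2.236957) = 4.473913
  x_2 = 2.236957 - 0.003974/4.473913 = 2.236068
Iteration 3:
  f(2.236068) = 0.000001
  f'(2.236068) = 4.472136
  x_3 = 2.236068 - 0.000001/4.472136 = 2.236068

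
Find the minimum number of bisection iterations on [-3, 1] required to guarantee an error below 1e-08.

We need (b-a)/2^n ≤ 1e-08
(1 - (-3))/2^n ≤ 1e-08
4/2^n ≤ 1e-08
2^n ≥ 400000000
n ≥ log₂(400000000) = 28.58
n ≥ 29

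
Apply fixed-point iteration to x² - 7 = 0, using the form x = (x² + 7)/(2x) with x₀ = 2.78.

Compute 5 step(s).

Equation: x² - 7 = 0
Fixed-point form: x = (x² + 7)/(2x)
x₀ = 2.78

x_1 = g(2.780000) = 2.648993
x_2 = g(2.648993) = 2.645753
x_3 = g(2.645753) = 2.645751
x_4 = g(2.645751) = 2.645751
x_5 = g(2.645751) = 2.645751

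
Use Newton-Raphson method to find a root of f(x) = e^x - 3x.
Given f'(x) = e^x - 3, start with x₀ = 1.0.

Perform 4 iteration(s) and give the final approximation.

f(x) = e^x - 3x
f'(x) = e^x - 3
x₀ = 1.0

Newton-Raphson formula: x_{n+1} = x_n - f(x_n)/f'(x_n)

Iteration 1:
  f(1.000000) = -0.281718
  f'(1.000000) = -0.281718
  x_1 = 1.000000 - (-0.281718)/(-0.281718) = 0.000000
Iteration 2:
  f(0.000000) = 1.000000
  f'(0.000000) = -2.000000
  x_2 = 0.000000 - 1.000000/(-2.000000) = 0.500000
Iteration 3:
  f(0.500000) = 0.148721
  f'(0.500000) = -1.351279
  x_3 = 0.500000 - 0.148721/(-1.351279) = 0.610060
Iteration 4:
  f(0.610060) = 0.010362
  f'(0.610060) = -1.159459
  x_4 = 0.610060 - 0.010362/(-1.159459) = 0.618997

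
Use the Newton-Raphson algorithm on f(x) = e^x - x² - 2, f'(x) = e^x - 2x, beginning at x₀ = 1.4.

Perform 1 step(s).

f(x) = e^x - x² - 2
f'(x) = e^x - 2x
x₀ = 1.4

Newton-Raphson formula: x_{n+1} = x_n - f(x_n)/f'(x_n)

Iteration 1:
  f(1.400000) = 0.095200
  f'(1.400000) = 1.255200
  x_1 = 1.400000 - 0.095200/1.255200 = 1.324156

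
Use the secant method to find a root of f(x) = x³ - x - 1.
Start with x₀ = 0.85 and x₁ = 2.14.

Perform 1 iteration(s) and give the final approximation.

f(x) = x³ - x - 1
x₀ = 0.85, x₁ = 2.14

Secant formula: x_{n+1} = x_n - f(x_n)(x_n - x_{n-1})/(f(x_n) - f(x_{n-1}))

Iteration 1:
  f(0.850000) = -1.235875
  f(2.140000) = 6.660344
  x_2 = 2.140000 - 6.660344×(2.140000 - 0.850000)/(6.660344 - (-1.235875))
       = 1.051904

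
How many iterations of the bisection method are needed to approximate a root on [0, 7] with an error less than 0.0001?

We need (b-a)/2^n ≤ 0.0001
(7 - 0)/2^n ≤ 0.0001
7/2^n ≤ 0.0001
2^n ≥ 70000
n ≥ log₂(70000) = 16.10
n ≥ 17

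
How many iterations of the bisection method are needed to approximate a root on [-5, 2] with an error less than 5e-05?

We need (b-a)/2^n ≤ 5e-05
(2 - (-5))/2^n ≤ 5e-05
7/2^n ≤ 5e-05
2^n ≥ 140000
n ≥ log₂(140000) = 17.10
n ≥ 18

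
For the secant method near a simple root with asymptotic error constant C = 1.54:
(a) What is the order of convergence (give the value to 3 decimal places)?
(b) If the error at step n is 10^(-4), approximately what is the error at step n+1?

(a) Secant method has superlinear convergence with order φ = (1+√5)/2 ≈ 1.618.
    This means |e_{n+1}| ≈ C|e_n|^1.618.

(b) With |e_n| = 10^(-4) and C = 1.54:
    |e_{n+1}| ≈ 1.54 × (10^(-4))^1.618 = 1.54 × 10^(-6.47)

(a) ≈ 1.618 (golden ratio); (b) |e_{n+1}| ≈ 5.193e-07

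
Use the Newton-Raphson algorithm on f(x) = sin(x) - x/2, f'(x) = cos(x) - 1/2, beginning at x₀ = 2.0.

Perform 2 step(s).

f(x) = sin(x) - x/2
f'(x) = cos(x) - 1/2
x₀ = 2.0

Newton-Raphson formula: x_{n+1} = x_n - f(x_n)/f'(x_n)

Iteration 1:
  f(2.000000) = -0.090703
  f'(2.000000) = -0.916147
  x_1 = 2.000000 - (-0.090703)/(-0.916147) = 1.900996
Iteration 2:
  f(1.900996) = -0.004520
  f'(1.900996) = -0.824232
  x_2 = 1.900996 - (-0.004520)/(-0.824232) = 1.895512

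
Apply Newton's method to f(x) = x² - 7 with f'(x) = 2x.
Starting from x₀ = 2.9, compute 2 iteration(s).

f(x) = x² - 7
f'(x) = 2x
x₀ = 2.9

Newton-Raphson formula: x_{n+1} = x_n - f(x_n)/f'(x_n)

Iteration 1:
  f(2.900000) = 1.410000
  f'(2.900000) = 5.800000
  x_1 = 2.900000 - 1.410000/5.800000 = 2.656897
Iteration 2:
  f(2.656897) = 0.059099
  f'(2.656897) = 5.313793
  x_2 = 2.656897 - 0.059099/5.313793 = 2.645775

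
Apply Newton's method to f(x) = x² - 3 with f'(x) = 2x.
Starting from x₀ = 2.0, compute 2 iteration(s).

f(x) = x² - 3
f'(x) = 2x
x₀ = 2.0

Newton-Raphson formula: x_{n+1} = x_n - f(x_n)/f'(x_n)

Iteration 1:
  f(2.000000) = 1.000000
  f'(2.000000) = 4.000000
  x_1 = 2.000000 - 1.000000/4.000000 = 1.750000
Iteration 2:
  f(1.750000) = 0.062500
  f'(1.750000) = 3.500000
  x_2 = 1.750000 - 0.062500/3.500000 = 1.732143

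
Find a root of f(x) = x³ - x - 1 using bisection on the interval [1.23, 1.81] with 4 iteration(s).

f(x) = x³ - x - 1
Initial interval: [1.23, 1.81]

Iteration 1:
  c_1 = (1.230000 + 1.810000)/2 = 1.520000
  f(c_1) = f(1.520000) = 0.991808
  f(a) × f(c) < 0, new interval: [1.230000, 1.520000]
Iteration 2:
  c_2 = (1.230000 + 1.520000)/2 = 1.375000
  f(c_2) = f(1.375000) = 0.224609
  f(a) × f(c) < 0, new interval: [1.230000, 1.375000]
Iteration 3:
  c_3 = (1.230000 + 1.375000)/2 = 1.302500
  f(c_3) = f(1.302500) = -0.092801
  f(a) × f(c) ≥ 0, new interval: [1.302500, 1.375000]
Iteration 4:
  c_4 = (1.302500 + 1.375000)/2 = 1.338750
  f(c_4) = f(1.338750) = 0.060627
  f(a) × f(c) < 0, new interval: [1.302500, 1.338750]

After 4 iteration(s), the approximation is c_4 = 1.338750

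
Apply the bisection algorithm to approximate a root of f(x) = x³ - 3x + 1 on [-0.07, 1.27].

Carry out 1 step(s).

f(x) = x³ - 3x + 1
Initial interval: [-0.07, 1.27]

Iteration 1:
  c_1 = (-0.070000 + 1.270000)/2 = 0.600000
  f(c_1) = f(0.600000) = -0.584000
  f(a) × f(c) < 0, new interval: [-0.070000, 0.600000]

After 1 iteration(s), the approximation is c_1 = 0.600000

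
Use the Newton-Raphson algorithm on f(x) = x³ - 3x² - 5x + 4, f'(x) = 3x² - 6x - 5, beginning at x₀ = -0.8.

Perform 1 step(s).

f(x) = x³ - 3x² - 5x + 4
f'(x) = 3x² - 6x - 5
x₀ = -0.8

Newton-Raphson formula: x_{n+1} = x_n - f(x_n)/f'(x_n)

Iteration 1:
  f(-0.800000) = 5.568000
  f'(-0.800000) = 1.720000
  x_1 = -0.800000 - 5.568000/1.720000 = -4.037209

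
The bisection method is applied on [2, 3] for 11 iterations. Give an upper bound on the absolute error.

Bisection error bound: |error| ≤ (b-a)/2^n
|error| ≤ (3 - 2)/2^11 = 1/2^11
|error| ≤ 0.0004882812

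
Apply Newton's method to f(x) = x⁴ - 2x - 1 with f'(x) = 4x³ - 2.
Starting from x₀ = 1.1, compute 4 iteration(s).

f(x) = x⁴ - 2x - 1
f'(x) = 4x³ - 2
x₀ = 1.1

Newton-Raphson formula: x_{n+1} = x_n - f(x_n)/f'(x_n)

Iteration 1:
  f(1.100000) = -1.735900
  f'(1.100000) = 3.324000
  x_1 = 1.100000 - (-1.735900)/3.324000 = 1.622232
Iteration 2:
  f(1.622232) = 2.681051
  f'(1.622232) = 15.076509
  x_2 = 1.622232 - 2.681051/15.076509 = 1.444403
Iteration 3:
  f(1.444403) = 0.463837
  f'(1.444403) = 10.053820
  x_3 = 1.444403 - 0.463837/10.053820 = 1.398267
Iteration 4:
  f(1.398267) = 0.026081
  f'(1.398267) = 8.935293
  x_4 = 1.398267 - 0.026081/8.935293 = 1.395348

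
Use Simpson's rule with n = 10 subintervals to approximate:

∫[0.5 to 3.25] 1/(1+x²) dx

f(x) = 1/(1+x²)
a = 0.5, b = 3.25, n = 10
h = (b - a)/n = 0.275000

Simpson's rule: (h/3)[f(x₀) + 4f(x₁) + 2f(x₂) + ... + f(xₙ)]

x_0 = 0.5000, f(x_0) = 0.800000, coefficient = 1
x_1 = 0.7750, f(x_1) = 0.624756, coefficient = 4
x_2 = 1.0500, f(x_2) = 0.475624, coefficient = 2
x_3 = 1.3250, f(x_3) = 0.362894, coefficient = 4
x_4 = 1.6000, f(x_4) = 0.280899, coefficient = 2
x_5 = 1.8750, f(x_5) = 0.221453, coefficient = 4
x_6 = 2.1500, f(x_6) = 0.177857, coefficient = 2
x_7 = 2.4250, f(x_7) = 0.145336, coefficient = 4
x_8 = 2.7000, f(x_8) = 0.120627, coefficient = 2
x_9 = 2.9750, f(x_9) = 0.101516, coefficient = 4
x_10 = 3.2500, f(x_10) = 0.086486, coefficient = 1

I ≈ (0.275000/3) × 8.820322 = 0.808530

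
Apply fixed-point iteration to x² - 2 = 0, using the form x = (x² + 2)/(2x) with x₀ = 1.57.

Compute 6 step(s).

Equation: x² - 2 = 0
Fixed-point form: x = (x² + 2)/(2x)
x₀ = 1.57

x_1 = g(1.570000) = 1.421943
x_2 = g(1.421943) = 1.414235
x_3 = g(1.414235) = 1.414214
x_4 = g(1.414214) = 1.414214
x_5 = g(1.414214) = 1.414214
x_6 = g(1.414214) = 1.414214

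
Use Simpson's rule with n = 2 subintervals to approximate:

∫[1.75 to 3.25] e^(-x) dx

f(x) = e^(-x)
a = 1.75, b = 3.25, n = 2
h = (b - a)/n = 0.750000

Simpson's rule: (h/3)[f(x₀) + 4f(x₁) + 2f(x₂) + ... + f(xₙ)]

x_0 = 1.7500, f(x_0) = 0.173774, coefficient = 1
x_1 = 2.5000, f(x_1) = 0.082085, coefficient = 4
x_2 = 3.2500, f(x_2) = 0.038774, coefficient = 1

I ≈ (0.750000/3) × 0.540888 = 0.135222
Exact value: 0.135000
Error: 0.000222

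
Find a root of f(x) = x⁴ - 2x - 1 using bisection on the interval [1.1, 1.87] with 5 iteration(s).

f(x) = x⁴ - 2x - 1
Initial interval: [1.1, 1.87]

Iteration 1:
  c_1 = (1.100000 + 1.870000)/2 = 1.485000
  f(c_1) = f(1.485000) = 0.893017
  f(a) × f(c) < 0, new interval: [1.100000, 1.485000]
Iteration 2:
  c_2 = (1.100000 + 1.485000)/2 = 1.292500
  f(c_2) = f(1.292500) = -0.794242
  f(a) × f(c) ≥ 0, new interval: [1.292500, 1.485000]
Iteration 3:
  c_3 = (1.292500 + 1.485000)/2 = 1.388750
  f(c_3) = f(1.388750) = -0.057900
  f(a) × f(c) ≥ 0, new interval: [1.388750, 1.485000]
Iteration 4:
  c_4 = (1.388750 + 1.485000)/2 = 1.436875
  f(c_4) = f(1.436875) = 0.388863
  f(a) × f(c) < 0, new interval: [1.388750, 1.436875]
Iteration 5:
  c_5 = (1.388750 + 1.436875)/2 = 1.412813
  f(c_5) = f(1.412813) = 0.158547
  f(a) × f(c) < 0, new interval: [1.388750, 1.412813]

After 5 iteration(s), the approximation is c_5 = 1.412813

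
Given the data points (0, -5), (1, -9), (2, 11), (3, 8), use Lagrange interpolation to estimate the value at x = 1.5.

Lagrange interpolation formula:
P(x) = Σ yᵢ × Lᵢ(x)
where Lᵢ(x) = Π_{j≠i} (x - xⱼ)/(xᵢ - xⱼ)

L_0(1.5) = (1.5 - 1)/(0 - 1) × (1.5 - 2)/(0 - 2) × (1.5 - 3)/(0 - 3) = -0.062500
L_1(1.5) = (1.5 - 0)/(1 - 0) × (1.5 - 2)/(1 - 2) × (1.5 - 3)/(1 - 3) = 0.562500
L_2(1.5) = (1.5 - 0)/(2 - 0) × (1.5 - 1)/(2 - 1) × (1.5 - 3)/(2 - 3) = 0.562500
L_3(1.5) = (1.5 - 0)/(3 - 0) × (1.5 - 1)/(3 - 1) × (1.5 - 2)/(3 - 2) = -0.062500

P(1.5) = (-5)×L_0(1.5) + (-9)×L_1(1.5) + 11×L_2(1.5) + 8×L_3(1.5)
P(1.5) = 0.937500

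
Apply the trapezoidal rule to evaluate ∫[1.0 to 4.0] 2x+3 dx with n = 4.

f(x) = 2x+3
a = 1.0, b = 4.0, n = 4
h = (b - a)/n = 0.750000

Trapezoidal rule: (h/2)[f(x₀) + 2f(x₁) + 2f(x₂) + ... + f(xₙ)]

x_0 = 1.0000, f(x_0) = 5.000000, coefficient = 1
x_1 = 1.7500, f(x_1) = 6.500000, coefficient = 2
x_2 = 2.5000, f(x_2) = 8.000000, coefficient = 2
x_3 = 3.2500, f(x_3) = 9.500000, coefficient = 2
x_4 = 4.0000, f(x_4) = 11.000000, coefficient = 1

I ≈ (0.750000/2) × 64.000000 = 24.000000
Exact value: 24.000000
Error: 0.000000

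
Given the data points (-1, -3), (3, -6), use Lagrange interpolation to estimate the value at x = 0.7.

Lagrange interpolation formula:
P(x) = Σ yᵢ × Lᵢ(x)
where Lᵢ(x) = Π_{j≠i} (x - xⱼ)/(xᵢ - xⱼ)

L_0(0.7) = (0.7 - 3)/(-1 - 3) = 0.575000
L_1(0.7) = (0.7 - (-1))/(3 - (-1)) = 0.425000

P(0.7) = (-3)×L_0(0.7) + (-6)×L_1(0.7)
P(0.7) = -4.275000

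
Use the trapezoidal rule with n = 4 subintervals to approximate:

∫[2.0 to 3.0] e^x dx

f(x) = e^x
a = 2.0, b = 3.0, n = 4
h = (b - a)/n = 0.250000

Trapezoidal rule: (h/2)[f(x₀) + 2f(x₁) + 2f(x₂) + ... + f(xₙ)]

x_0 = 2.0000, f(x_0) = 7.389056, coefficient = 1
x_1 = 2.2500, f(x_1) = 9.487736, coefficient = 2
x_2 = 2.5000, f(x_2) = 12.182494, coefficient = 2
x_3 = 2.7500, f(x_3) = 15.642632, coefficient = 2
x_4 = 3.0000, f(x_4) = 20.085537, coefficient = 1

I ≈ (0.250000/2) × 102.100316 = 12.762540
Exact value: 12.696481
Error: 0.066059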